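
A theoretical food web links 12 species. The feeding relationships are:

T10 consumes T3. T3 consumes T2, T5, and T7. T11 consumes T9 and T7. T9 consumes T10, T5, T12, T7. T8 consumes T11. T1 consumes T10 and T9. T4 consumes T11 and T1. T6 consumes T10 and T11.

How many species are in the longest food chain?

One longest chain: T5 → T3 → T10 → T9 → T11 → T6.
It has 6 species and 5 links.

6 species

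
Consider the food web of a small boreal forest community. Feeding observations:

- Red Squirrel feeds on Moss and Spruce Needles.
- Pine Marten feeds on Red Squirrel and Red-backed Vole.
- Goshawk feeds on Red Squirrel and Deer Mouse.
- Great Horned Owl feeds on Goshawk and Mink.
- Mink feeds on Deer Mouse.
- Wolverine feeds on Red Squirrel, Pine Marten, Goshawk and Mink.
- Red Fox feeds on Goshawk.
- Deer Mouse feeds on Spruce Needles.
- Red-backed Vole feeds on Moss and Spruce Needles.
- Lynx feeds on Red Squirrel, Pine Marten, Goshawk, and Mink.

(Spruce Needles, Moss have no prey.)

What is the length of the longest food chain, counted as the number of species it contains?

4 species

One longest chain: Spruce Needles → Red Squirrel → Goshawk → Red Fox.
It has 4 species and 3 links.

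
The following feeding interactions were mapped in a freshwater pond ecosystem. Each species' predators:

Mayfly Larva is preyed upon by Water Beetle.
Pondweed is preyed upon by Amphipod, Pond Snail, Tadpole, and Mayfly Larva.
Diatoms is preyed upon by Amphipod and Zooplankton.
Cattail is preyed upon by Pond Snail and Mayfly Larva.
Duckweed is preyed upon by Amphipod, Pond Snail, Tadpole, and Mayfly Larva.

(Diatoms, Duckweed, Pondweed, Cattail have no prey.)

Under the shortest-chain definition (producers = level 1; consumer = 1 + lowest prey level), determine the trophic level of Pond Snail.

Trophic level 2

Duckweed is a producer → level 1.
Pond Snail eats Duckweed → level 2.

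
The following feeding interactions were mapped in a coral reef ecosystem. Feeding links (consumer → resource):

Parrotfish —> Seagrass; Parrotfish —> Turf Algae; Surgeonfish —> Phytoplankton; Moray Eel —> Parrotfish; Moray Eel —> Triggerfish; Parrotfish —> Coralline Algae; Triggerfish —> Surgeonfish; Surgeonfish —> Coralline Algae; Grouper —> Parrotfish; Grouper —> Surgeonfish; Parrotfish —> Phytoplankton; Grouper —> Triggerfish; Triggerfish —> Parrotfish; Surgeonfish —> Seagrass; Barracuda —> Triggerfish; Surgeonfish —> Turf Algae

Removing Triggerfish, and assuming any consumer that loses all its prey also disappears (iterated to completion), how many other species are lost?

1

Remove Triggerfish.
Round 1: Barracuda (all prey gone) → extinct.
No further losses. Total secondary extinctions: 1.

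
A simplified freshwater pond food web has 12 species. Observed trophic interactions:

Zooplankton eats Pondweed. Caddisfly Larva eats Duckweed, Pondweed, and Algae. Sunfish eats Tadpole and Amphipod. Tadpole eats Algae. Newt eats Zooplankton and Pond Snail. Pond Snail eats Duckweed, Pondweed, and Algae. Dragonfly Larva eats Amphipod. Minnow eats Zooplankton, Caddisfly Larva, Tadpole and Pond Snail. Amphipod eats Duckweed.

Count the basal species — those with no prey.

3

Basal species (no prey listed): Algae, Pondweed, Duckweed.
Count: 3.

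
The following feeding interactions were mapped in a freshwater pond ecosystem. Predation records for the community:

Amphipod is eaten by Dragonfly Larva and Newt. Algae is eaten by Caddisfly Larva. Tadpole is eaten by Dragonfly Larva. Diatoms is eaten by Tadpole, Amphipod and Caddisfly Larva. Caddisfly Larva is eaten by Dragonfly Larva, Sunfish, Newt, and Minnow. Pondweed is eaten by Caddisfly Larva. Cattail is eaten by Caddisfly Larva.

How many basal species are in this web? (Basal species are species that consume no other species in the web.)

4

Basal species (no prey listed): Diatoms, Pondweed, Cattail, Algae.
Count: 4.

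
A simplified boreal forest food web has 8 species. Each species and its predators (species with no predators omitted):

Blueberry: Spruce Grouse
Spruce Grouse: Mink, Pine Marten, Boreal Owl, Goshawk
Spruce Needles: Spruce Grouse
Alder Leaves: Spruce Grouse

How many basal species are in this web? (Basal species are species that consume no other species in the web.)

Basal species (no prey listed): Alder Leaves, Blueberry, Spruce Needles.
Count: 3.

3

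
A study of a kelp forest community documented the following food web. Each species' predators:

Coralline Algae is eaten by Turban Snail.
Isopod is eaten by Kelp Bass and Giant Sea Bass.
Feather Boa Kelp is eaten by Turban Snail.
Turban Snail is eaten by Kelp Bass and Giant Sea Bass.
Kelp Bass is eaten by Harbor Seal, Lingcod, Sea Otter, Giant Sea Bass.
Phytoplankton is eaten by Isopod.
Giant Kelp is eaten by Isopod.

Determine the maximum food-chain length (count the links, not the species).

3 links

One longest chain: Feather Boa Kelp → Turban Snail → Kelp Bass → Lingcod.
It has 4 species and 3 links.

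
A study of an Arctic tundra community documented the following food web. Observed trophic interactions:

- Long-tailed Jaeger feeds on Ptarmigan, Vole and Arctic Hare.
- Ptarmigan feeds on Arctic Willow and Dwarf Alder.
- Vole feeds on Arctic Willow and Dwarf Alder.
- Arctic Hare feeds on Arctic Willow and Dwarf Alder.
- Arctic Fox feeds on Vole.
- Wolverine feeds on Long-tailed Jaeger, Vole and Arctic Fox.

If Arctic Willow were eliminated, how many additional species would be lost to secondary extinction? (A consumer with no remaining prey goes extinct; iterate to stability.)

0

Remove Arctic Willow.
Every predator of it retains at least one other prey: Arctic Hare still has Dwarf Alder; Vole still has Dwarf Alder; Ptarmigan still has Dwarf Alder.
No consumer loses all prey, so no secondary extinctions occur.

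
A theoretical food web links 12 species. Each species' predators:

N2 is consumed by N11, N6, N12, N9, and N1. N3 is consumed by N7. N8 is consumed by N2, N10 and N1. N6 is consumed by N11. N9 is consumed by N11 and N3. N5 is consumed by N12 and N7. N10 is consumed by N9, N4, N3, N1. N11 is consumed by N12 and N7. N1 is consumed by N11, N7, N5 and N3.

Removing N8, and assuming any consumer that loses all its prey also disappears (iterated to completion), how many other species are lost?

11

Remove N8.
Round 1: N10 (all prey gone), N2 (all prey gone) → extinct.
Round 2: N4 (all prey gone), N6 (all prey gone), N1 (all prey gone), N9 (all prey gone) → extinct.
Round 3: N11 (all prey gone), N5 (all prey gone), N3 (all prey gone) → extinct.
Round 4: N12 (all prey gone), N7 (all prey gone) → extinct.
No further losses. Total secondary extinctions: 11.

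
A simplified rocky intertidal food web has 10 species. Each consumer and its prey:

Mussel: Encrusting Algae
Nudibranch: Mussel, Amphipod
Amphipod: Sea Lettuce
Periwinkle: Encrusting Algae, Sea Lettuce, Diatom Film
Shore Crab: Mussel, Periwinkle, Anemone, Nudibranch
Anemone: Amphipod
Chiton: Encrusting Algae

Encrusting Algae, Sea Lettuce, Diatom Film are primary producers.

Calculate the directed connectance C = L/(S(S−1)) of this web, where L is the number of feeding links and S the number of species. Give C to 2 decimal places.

C = 0.14

The web has S = 10 species and L = 13 feeding links.
C = L / (S(S−1)) = 13 / 90 = 0.1444 ≈ 0.14.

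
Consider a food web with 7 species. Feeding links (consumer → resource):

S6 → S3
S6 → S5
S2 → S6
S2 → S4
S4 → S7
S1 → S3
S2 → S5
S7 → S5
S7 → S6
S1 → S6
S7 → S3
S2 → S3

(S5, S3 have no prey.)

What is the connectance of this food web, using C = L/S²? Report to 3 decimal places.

C = 0.245

The web has S = 7 species and L = 12 feeding links.
C = L / S² = 12 / 49 = 0.2449 ≈ 0.245.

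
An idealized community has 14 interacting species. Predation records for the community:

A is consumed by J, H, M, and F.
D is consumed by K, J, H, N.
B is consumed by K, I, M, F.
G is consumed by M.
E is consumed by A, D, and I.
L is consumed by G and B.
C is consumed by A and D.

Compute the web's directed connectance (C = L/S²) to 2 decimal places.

The web has S = 14 species and L = 20 feeding links.
C = L / S² = 20 / 196 = 0.1020 ≈ 0.10.

C = 0.10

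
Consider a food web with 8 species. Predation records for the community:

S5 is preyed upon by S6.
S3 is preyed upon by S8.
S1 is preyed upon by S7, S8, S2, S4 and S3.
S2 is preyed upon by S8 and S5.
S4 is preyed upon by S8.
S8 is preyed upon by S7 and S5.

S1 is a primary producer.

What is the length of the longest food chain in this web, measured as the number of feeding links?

4 links

One longest chain: S1 → S3 → S8 → S5 → S6.
It has 5 species and 4 links.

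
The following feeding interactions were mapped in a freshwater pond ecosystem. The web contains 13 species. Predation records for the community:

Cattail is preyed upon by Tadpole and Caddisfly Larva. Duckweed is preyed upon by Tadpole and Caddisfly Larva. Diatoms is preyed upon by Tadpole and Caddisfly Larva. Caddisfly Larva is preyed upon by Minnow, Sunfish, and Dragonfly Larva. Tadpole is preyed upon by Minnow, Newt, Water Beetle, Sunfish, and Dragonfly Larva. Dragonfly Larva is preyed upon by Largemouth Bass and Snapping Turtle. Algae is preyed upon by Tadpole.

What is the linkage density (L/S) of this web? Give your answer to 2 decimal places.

L/S = 1.31

There are L = 17 links among S = 13 species.
L/S = 17/13 = 1.3077 ≈ 1.31.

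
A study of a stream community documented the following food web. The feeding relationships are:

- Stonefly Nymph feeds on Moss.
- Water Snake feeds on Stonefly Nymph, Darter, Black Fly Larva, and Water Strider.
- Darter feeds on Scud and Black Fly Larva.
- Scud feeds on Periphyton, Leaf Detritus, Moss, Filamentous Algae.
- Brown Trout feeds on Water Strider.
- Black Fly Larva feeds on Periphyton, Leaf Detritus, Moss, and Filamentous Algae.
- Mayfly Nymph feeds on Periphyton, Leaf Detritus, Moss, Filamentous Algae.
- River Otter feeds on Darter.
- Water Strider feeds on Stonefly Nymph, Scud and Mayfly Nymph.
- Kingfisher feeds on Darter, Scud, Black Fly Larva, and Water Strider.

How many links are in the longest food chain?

3 links

One longest chain: Moss → Stonefly Nymph → Water Strider → Water Snake.
It has 4 species and 3 links.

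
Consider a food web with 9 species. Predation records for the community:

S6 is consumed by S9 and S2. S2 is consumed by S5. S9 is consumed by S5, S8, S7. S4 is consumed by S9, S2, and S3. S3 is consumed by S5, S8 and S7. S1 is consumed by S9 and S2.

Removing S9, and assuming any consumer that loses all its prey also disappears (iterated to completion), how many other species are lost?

Remove S9.
Every predator of it retains at least one other prey: S5 still has S2, S3; S7 still has S3; S8 still has S3.
No consumer loses all prey, so no secondary extinctions occur.

0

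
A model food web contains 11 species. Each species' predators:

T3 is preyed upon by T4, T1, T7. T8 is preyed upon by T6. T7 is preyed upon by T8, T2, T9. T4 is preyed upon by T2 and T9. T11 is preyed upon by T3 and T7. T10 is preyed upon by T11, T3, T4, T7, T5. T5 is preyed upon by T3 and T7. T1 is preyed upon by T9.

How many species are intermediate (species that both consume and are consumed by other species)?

Intermediate species (has both prey and predators): T11, T5, T3, T4, T7, T1, T8.
Count: 7.

7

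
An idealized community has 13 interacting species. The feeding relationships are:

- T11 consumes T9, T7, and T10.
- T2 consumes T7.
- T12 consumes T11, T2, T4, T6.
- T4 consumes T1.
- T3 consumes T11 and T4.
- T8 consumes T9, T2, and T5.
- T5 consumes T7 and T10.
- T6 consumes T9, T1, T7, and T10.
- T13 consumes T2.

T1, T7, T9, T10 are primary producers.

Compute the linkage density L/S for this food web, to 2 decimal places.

There are L = 21 links among S = 13 species.
L/S = 21/13 = 1.6154 ≈ 1.62.

L/S = 1.62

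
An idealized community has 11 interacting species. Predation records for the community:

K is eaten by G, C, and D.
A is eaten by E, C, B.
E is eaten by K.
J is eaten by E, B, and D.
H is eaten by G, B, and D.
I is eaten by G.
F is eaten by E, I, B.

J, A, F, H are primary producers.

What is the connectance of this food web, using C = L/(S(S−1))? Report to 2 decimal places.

C = 0.15

The web has S = 11 species and L = 17 feeding links.
C = L / (S(S−1)) = 17 / 110 = 0.1545 ≈ 0.15.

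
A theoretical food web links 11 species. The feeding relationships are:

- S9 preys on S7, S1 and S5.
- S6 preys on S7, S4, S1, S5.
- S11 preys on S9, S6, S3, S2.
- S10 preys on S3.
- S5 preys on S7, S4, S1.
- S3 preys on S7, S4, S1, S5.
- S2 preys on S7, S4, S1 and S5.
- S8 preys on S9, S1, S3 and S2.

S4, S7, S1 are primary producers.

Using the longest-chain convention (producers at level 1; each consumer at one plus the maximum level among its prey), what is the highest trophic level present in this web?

4

Producers (level 1): S4, S7, S1.
S4 → S5 → S9 → S8 gives S8 level 4.
No species has a prey at level 4, so no species reaches level 5.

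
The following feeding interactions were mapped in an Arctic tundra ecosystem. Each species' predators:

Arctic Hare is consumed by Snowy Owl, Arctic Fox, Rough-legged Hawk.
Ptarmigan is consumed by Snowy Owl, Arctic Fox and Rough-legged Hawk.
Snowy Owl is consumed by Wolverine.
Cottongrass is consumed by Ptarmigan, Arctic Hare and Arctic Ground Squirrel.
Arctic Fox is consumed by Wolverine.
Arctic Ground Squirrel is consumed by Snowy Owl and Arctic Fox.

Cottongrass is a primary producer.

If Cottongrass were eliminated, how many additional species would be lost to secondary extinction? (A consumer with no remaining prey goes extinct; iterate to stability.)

7

Remove Cottongrass.
Round 1: Ptarmigan (all prey gone), Arctic Hare (all prey gone), Arctic Ground Squirrel (all prey gone) → extinct.
Round 2: Arctic Fox (all prey gone), Rough-legged Hawk (all prey gone), Snowy Owl (all prey gone) → extinct.
Round 3: Wolverine (all prey gone) → extinct.
No further losses. Total secondary extinctions: 7.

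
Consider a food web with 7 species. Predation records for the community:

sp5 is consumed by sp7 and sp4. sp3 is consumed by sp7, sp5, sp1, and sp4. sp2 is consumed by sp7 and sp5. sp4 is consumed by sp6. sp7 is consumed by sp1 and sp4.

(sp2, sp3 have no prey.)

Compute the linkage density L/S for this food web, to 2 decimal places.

There are L = 11 links among S = 7 species.
L/S = 11/7 = 1.5714 ≈ 1.57.

L/S = 1.57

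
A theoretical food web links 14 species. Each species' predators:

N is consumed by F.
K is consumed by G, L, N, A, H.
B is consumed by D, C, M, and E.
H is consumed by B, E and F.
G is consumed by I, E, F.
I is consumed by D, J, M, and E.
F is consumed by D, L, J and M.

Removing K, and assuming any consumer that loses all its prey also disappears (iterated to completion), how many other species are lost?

Remove K.
Round 1: G (all prey gone), H (all prey gone), A (all prey gone), N (all prey gone) → extinct.
Round 2: I (all prey gone), F (all prey gone), B (all prey gone) → extinct.
Round 3: E (all prey gone), J (all prey gone), M (all prey gone), D (all prey gone), L (all prey gone), C (all prey gone) → extinct.
No further losses. Total secondary extinctions: 13.

13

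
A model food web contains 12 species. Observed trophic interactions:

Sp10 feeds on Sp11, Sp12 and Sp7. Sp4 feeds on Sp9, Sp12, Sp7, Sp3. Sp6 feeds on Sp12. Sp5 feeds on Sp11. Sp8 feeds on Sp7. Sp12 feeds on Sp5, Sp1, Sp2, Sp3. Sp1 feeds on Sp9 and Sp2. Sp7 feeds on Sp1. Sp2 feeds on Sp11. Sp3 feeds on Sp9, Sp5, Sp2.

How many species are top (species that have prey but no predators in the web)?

Top species (has prey, but nothing eats it): Sp4, Sp6, Sp8, Sp10.
Count: 4.

4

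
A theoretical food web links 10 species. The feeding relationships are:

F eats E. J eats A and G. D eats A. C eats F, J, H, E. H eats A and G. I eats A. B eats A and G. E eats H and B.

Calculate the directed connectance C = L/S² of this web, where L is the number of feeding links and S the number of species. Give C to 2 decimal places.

C = 0.15

The web has S = 10 species and L = 15 feeding links.
C = L / S² = 15 / 100 = 0.1500 ≈ 0.15.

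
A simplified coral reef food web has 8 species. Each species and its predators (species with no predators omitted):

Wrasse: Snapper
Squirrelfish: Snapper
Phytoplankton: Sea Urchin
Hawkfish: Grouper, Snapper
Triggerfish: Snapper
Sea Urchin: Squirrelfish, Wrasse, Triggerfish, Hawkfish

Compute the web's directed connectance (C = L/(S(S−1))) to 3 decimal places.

The web has S = 8 species and L = 10 feeding links.
C = L / (S(S−1)) = 10 / 56 = 0.1786 ≈ 0.179.

C = 0.179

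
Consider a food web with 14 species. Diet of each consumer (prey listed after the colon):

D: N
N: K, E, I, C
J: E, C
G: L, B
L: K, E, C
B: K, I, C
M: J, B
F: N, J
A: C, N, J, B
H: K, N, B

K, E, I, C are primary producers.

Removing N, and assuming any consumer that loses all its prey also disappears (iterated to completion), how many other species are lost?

Remove N.
Round 1: D (all prey gone) → extinct.
No further losses. Total secondary extinctions: 1.

1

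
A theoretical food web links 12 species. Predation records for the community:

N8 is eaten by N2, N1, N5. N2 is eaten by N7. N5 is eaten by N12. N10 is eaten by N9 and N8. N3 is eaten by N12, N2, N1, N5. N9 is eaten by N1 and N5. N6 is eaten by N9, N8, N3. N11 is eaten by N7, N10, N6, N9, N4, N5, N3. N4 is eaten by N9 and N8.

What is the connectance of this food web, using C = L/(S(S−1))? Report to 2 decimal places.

The web has S = 12 species and L = 25 feeding links.
C = L / (S(S−1)) = 25 / 132 = 0.1894 ≈ 0.19.

C = 0.19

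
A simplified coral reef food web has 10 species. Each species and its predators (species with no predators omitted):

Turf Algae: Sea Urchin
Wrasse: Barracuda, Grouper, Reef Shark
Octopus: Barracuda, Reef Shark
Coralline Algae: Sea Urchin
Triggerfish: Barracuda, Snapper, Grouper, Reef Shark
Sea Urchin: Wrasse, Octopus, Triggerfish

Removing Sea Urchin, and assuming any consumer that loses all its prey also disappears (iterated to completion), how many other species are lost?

7

Remove Sea Urchin.
Round 1: Wrasse (all prey gone), Octopus (all prey gone), Triggerfish (all prey gone) → extinct.
Round 2: Barracuda (all prey gone), Snapper (all prey gone), Grouper (all prey gone), Reef Shark (all prey gone) → extinct.
No further losses. Total secondary extinctions: 7.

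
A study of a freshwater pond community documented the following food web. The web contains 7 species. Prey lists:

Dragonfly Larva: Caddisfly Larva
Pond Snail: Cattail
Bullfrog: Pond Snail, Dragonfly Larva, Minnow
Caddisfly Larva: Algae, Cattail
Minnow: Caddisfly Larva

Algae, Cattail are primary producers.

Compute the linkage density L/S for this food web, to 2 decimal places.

L/S = 1.14

There are L = 8 links among S = 7 species.
L/S = 8/7 = 1.1429 ≈ 1.14.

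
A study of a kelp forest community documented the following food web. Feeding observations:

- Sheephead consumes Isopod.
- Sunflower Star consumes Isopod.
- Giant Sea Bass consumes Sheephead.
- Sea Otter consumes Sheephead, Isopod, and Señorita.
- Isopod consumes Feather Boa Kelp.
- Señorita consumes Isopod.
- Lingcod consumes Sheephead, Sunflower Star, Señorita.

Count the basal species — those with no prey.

1

Basal species (no prey listed): Feather Boa Kelp.
Count: 1.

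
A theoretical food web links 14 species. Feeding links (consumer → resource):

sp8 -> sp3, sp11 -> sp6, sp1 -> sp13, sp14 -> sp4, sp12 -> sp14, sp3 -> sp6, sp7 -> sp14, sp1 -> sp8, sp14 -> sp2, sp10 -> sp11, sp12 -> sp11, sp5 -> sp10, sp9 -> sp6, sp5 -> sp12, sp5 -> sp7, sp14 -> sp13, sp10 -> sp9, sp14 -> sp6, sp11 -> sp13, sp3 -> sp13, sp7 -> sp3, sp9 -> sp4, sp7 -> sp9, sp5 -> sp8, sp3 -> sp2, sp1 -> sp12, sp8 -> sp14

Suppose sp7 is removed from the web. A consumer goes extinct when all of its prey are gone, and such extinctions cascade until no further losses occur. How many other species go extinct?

Remove sp7.
Every predator of it retains at least one other prey: sp5 still has sp12, sp8, sp10.
No consumer loses all prey, so no secondary extinctions occur.

0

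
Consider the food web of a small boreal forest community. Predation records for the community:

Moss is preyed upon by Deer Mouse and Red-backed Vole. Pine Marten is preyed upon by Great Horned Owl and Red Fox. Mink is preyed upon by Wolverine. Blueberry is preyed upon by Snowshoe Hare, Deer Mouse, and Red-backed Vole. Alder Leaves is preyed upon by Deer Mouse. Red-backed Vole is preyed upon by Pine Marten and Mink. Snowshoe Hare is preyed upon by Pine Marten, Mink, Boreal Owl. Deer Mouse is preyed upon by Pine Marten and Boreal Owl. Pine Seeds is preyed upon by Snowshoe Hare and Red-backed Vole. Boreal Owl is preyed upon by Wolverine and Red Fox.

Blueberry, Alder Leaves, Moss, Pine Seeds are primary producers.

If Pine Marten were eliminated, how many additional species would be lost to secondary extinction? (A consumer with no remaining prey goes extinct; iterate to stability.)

1

Remove Pine Marten.
Round 1: Great Horned Owl (all prey gone) → extinct.
No further losses. Total secondary extinctions: 1.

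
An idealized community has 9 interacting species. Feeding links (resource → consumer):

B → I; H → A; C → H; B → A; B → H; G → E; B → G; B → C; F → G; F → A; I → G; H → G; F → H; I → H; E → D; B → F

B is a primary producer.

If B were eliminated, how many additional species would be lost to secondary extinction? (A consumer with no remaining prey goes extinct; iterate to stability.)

8

Remove B.
Round 1: C (all prey gone), I (all prey gone), F (all prey gone) → extinct.
Round 2: H (all prey gone) → extinct.
Round 3: G (all prey gone), A (all prey gone) → extinct.
Round 4: E (all prey gone) → extinct.
Round 5: D (all prey gone) → extinct.
No further losses. Total secondary extinctions: 8.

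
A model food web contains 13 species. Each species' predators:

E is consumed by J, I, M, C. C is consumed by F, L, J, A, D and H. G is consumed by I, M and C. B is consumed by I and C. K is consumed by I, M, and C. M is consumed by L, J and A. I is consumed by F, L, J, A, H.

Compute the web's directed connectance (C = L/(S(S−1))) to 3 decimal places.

C = 0.167

The web has S = 13 species and L = 26 feeding links.
C = L / (S(S−1)) = 26 / 156 = 0.1667 ≈ 0.167.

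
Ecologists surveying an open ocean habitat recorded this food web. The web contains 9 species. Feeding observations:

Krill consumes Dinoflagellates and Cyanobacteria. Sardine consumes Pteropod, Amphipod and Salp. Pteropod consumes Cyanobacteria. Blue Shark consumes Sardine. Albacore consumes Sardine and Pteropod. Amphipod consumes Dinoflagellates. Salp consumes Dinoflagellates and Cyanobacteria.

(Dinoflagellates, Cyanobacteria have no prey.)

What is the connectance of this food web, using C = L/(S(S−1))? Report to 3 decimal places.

The web has S = 9 species and L = 12 feeding links.
C = L / (S(S−1)) = 12 / 72 = 0.1667 ≈ 0.167.

C = 0.167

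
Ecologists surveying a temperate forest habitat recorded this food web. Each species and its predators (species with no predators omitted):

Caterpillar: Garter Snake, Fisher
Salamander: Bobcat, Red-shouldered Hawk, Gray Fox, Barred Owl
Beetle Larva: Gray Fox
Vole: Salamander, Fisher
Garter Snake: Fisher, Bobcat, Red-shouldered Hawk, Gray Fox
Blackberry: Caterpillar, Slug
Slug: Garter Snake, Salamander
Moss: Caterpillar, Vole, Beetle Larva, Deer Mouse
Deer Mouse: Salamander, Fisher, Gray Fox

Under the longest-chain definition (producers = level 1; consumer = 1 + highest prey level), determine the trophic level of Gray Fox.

Blackberry is a producer → level 1.
Slug eats Blackberry → level 2.
Salamander eats Slug (level 2); other prey at levels: Vole 2, Deer Mouse 2 → level 3.
Gray Fox eats Salamander (level 3); other prey at levels: Beetle Larva 2, Deer Mouse 2, Garter Snake 3 → level 4.

Trophic level 4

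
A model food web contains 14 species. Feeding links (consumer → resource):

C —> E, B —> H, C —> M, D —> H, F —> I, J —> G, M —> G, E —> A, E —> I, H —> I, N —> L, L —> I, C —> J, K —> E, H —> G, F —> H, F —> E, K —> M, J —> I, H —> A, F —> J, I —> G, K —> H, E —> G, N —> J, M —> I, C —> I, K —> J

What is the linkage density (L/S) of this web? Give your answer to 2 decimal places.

There are L = 28 links among S = 14 species.
L/S = 28/14 = 2.0000 ≈ 2.00.

L/S = 2.00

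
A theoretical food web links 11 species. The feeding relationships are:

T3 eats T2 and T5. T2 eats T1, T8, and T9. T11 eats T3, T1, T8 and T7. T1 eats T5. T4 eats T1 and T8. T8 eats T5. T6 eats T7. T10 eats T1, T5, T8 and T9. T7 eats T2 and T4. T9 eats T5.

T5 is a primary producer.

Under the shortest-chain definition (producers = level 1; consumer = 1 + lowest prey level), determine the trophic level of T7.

T5 is a producer → level 1.
T1 eats T5 → level 2.
T4 eats T1 → level 3.
T7 eats T4 → level 4.
No prey of T7 is below level 3, so 4 is the minimum.

Trophic level 4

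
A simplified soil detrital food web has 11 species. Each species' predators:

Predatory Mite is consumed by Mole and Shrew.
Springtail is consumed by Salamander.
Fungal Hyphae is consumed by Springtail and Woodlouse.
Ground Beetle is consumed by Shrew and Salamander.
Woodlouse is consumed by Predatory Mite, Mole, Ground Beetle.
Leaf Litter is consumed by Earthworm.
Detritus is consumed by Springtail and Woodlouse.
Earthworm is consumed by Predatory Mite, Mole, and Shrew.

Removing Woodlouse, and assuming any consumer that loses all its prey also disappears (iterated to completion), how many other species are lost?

1

Remove Woodlouse.
Round 1: Ground Beetle (all prey gone) → extinct.
No further losses. Total secondary extinctions: 1.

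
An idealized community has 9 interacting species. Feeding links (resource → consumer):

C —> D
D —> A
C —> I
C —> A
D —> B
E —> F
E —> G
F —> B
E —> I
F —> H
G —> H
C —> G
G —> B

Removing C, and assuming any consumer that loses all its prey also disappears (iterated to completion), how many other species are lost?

Remove C.
Round 1: D (all prey gone) → extinct.
Round 2: A (all prey gone) → extinct.
No further losses. Total secondary extinctions: 2.

2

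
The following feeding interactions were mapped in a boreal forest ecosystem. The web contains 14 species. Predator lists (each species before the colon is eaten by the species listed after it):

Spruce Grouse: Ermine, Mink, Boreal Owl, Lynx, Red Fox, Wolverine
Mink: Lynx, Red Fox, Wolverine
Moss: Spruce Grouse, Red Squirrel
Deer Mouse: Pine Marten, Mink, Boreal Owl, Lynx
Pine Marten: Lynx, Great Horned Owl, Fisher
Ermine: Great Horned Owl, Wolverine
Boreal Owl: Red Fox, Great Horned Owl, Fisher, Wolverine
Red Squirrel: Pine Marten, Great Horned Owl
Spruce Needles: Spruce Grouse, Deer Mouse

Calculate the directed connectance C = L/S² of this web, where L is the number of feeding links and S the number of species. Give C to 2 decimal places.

C = 0.14

The web has S = 14 species and L = 28 feeding links.
C = L / S² = 28 / 196 = 0.1429 ≈ 0.14.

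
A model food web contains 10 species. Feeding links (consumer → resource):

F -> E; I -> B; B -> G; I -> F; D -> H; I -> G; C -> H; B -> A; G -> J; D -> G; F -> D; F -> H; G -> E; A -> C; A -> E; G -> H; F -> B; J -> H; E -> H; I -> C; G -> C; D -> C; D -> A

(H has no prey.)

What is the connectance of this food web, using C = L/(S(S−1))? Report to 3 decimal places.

C = 0.256

The web has S = 10 species and L = 23 feeding links.
C = L / (S(S−1)) = 23 / 90 = 0.2556 ≈ 0.256.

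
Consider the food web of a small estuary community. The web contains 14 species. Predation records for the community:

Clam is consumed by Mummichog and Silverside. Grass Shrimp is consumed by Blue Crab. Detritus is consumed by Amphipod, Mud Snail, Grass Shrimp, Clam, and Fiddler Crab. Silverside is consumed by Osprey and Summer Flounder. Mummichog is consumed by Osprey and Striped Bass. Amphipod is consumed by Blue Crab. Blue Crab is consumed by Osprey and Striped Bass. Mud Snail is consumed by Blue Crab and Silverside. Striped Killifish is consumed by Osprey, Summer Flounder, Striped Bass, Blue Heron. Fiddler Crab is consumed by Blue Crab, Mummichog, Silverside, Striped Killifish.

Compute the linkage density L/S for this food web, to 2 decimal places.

There are L = 25 links among S = 14 species.
L/S = 25/14 = 1.7857 ≈ 1.79.

L/S = 1.79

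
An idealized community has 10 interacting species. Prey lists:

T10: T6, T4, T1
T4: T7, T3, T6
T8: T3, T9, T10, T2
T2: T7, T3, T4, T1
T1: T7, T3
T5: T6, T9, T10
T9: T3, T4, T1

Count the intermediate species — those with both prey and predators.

5

Intermediate species (has both prey and predators): T4, T1, T9, T10, T2.
Count: 5.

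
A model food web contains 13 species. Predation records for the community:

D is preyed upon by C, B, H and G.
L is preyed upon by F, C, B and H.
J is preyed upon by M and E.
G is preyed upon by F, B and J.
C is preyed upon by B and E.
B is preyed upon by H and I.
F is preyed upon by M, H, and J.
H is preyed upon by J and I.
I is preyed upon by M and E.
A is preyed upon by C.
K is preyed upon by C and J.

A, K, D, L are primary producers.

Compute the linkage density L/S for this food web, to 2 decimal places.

There are L = 27 links among S = 13 species.
L/S = 27/13 = 2.0769 ≈ 2.08.

L/S = 2.08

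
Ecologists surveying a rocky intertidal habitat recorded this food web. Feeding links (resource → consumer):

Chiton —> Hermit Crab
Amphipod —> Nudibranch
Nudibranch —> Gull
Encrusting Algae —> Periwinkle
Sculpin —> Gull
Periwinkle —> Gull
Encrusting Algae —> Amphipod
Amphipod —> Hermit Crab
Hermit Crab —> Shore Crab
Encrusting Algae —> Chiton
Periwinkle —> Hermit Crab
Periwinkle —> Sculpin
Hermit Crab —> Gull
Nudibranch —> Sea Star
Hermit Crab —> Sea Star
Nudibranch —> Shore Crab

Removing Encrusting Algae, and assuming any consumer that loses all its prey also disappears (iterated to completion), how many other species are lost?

Remove Encrusting Algae.
Round 1: Chiton (all prey gone), Amphipod (all prey gone), Periwinkle (all prey gone) → extinct.
Round 2: Nudibranch (all prey gone), Sculpin (all prey gone), Hermit Crab (all prey gone) → extinct.
Round 3: Shore Crab (all prey gone), Sea Star (all prey gone), Gull (all prey gone) → extinct.
No further losses. Total secondary extinctions: 9.

9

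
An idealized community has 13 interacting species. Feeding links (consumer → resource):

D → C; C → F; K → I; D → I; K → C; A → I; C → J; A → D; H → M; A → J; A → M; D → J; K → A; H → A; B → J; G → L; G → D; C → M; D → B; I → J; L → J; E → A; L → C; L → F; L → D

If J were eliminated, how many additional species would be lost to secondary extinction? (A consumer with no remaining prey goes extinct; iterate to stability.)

2

Remove J.
Round 1: B (all prey gone), I (all prey gone) → extinct.
No further losses. Total secondary extinctions: 2.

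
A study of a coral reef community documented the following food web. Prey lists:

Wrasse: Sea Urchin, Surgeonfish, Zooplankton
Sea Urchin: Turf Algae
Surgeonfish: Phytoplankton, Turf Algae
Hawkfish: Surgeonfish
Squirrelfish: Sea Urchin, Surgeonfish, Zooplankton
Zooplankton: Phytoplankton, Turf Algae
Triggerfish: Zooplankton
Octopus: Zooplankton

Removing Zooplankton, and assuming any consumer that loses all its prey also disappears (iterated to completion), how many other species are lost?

2

Remove Zooplankton.
Round 1: Octopus (all prey gone), Triggerfish (all prey gone) → extinct.
No further losses. Total secondary extinctions: 2.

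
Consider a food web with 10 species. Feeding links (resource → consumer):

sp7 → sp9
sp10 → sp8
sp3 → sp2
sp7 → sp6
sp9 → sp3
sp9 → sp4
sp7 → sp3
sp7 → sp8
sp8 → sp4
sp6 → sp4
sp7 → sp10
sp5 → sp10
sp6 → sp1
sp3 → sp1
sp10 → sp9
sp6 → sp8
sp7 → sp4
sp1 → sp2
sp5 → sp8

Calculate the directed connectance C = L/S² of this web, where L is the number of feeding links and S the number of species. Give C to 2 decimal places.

The web has S = 10 species and L = 19 feeding links.
C = L / S² = 19 / 100 = 0.1900 ≈ 0.19.

C = 0.19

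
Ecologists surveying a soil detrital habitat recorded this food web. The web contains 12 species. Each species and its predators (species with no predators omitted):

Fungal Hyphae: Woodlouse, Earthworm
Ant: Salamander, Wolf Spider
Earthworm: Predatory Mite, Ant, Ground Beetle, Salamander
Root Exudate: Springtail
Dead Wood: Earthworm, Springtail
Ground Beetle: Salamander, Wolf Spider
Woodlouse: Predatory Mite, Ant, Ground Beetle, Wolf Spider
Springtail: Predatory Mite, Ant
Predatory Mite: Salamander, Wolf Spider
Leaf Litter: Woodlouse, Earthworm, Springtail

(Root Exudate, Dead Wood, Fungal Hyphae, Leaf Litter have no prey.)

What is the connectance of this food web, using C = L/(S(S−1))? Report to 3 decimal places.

C = 0.182

The web has S = 12 species and L = 24 feeding links.
C = L / (S(S−1)) = 24 / 132 = 0.1818 ≈ 0.182.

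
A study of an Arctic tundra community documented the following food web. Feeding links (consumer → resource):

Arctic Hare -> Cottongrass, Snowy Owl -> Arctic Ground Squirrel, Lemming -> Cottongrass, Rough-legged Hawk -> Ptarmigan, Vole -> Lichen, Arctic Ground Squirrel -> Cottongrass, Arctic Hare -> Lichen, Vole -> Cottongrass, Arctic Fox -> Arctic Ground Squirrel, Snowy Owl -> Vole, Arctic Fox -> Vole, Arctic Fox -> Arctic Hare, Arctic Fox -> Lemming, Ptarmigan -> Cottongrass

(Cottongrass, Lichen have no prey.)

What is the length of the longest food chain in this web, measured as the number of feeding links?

One longest chain: Cottongrass → Ptarmigan → Rough-legged Hawk.
It has 3 species and 2 links.

2 links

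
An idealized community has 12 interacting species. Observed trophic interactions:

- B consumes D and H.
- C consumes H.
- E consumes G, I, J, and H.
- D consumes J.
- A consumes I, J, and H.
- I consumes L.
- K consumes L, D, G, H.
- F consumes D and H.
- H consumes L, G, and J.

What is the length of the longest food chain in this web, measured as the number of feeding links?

One longest chain: L → H → A.
It has 3 species and 2 links.

2 links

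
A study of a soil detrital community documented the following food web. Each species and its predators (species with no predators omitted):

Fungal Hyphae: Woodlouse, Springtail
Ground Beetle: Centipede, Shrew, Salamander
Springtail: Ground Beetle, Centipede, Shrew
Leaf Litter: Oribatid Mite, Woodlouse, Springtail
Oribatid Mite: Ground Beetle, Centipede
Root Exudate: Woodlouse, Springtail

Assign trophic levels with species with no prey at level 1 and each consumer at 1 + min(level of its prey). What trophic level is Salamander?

Leaf Litter has no prey (basal) → level 1.
Oribatid Mite eats Leaf Litter → level 2.
Ground Beetle eats Oribatid Mite → level 3.
Salamander eats Ground Beetle → level 4.
No prey of Salamander is below level 3, so 4 is the minimum.

Trophic level 4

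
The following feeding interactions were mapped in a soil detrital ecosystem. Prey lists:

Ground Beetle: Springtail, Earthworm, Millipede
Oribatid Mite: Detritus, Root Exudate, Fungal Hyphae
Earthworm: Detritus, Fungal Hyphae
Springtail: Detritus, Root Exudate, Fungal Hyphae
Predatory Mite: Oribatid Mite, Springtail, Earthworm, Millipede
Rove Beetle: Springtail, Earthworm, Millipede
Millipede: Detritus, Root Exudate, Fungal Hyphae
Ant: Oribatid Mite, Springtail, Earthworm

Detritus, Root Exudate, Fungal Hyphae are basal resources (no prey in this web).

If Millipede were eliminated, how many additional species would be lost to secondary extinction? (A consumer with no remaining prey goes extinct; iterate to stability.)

0

Remove Millipede.
Every predator of it retains at least one other prey: Rove Beetle still has Springtail, Earthworm; Ground Beetle still has Springtail, Earthworm; Predatory Mite still has Oribatid Mite, Springtail, Earthworm.
No consumer loses all prey, so no secondary extinctions occur.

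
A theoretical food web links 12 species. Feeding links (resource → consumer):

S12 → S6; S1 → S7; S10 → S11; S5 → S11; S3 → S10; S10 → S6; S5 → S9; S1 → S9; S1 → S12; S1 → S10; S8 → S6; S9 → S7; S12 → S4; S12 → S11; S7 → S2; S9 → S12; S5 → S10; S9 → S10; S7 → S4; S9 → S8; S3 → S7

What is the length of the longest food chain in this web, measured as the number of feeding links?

One longest chain: S5 → S9 → S12 → S4.
It has 4 species and 3 links.

3 links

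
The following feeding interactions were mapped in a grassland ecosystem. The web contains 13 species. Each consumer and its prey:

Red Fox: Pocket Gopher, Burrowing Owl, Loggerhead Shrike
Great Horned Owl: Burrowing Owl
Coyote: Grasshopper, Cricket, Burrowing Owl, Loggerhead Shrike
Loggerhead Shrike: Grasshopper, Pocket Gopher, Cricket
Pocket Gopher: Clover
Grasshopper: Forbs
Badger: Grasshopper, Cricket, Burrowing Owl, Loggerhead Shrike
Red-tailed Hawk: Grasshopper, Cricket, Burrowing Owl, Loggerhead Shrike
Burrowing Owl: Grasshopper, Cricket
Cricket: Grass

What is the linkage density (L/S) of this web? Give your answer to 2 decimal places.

L/S = 1.85

There are L = 24 links among S = 13 species.
L/S = 24/13 = 1.8462 ≈ 1.85.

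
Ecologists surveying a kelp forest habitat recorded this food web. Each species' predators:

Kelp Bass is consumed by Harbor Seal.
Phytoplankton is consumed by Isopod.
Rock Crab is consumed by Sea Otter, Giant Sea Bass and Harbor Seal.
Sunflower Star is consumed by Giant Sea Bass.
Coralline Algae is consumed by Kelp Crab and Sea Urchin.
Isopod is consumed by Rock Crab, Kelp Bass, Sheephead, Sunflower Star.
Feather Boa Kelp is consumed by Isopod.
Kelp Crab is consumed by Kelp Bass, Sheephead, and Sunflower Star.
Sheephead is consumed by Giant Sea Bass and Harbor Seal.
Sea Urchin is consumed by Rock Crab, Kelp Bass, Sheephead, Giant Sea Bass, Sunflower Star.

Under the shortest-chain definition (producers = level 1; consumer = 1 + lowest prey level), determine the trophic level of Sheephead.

Phytoplankton is a producer → level 1.
Isopod eats Phytoplankton → level 2.
Sheephead eats Isopod → level 3.
No prey of Sheephead is below level 2, so 3 is the minimum.

Trophic level 3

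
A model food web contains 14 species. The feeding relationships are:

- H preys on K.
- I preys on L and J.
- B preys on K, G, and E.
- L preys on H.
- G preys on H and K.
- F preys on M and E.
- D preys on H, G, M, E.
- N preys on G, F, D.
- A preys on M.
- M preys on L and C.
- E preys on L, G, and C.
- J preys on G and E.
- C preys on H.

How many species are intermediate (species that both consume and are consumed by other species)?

Intermediate species (has both prey and predators): H, G, L, C, E, M, D, J, F.
Count: 9.

9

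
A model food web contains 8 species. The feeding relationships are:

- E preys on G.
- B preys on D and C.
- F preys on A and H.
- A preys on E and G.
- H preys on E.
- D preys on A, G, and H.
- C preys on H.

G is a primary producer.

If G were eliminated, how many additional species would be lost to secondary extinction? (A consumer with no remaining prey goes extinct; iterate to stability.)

Remove G.
Round 1: E (all prey gone) → extinct.
Round 2: H (all prey gone), A (all prey gone) → extinct.
Round 3: F (all prey gone), C (all prey gone), D (all prey gone) → extinct.
Round 4: B (all prey gone) → extinct.
No further losses. Total secondary extinctions: 7.

7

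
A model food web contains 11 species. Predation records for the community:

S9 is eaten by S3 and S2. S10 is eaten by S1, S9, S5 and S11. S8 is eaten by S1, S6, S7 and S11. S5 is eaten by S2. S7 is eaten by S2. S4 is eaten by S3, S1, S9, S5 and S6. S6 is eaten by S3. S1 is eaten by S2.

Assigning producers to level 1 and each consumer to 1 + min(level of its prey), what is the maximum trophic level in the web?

3

Producers (level 1): S10, S4, S8.
Following each consumer down to its lowest-level prey: S10 → S1 → S2 (levels 1 through 3).
All prey of S2 (S1 2, S7 2, S5 2, S9 2) are at level 2 or above, so S2 is at level 1 + 2 = 3.
Every consumer has at least one prey at level 2 or below, so none exceeds level 3.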